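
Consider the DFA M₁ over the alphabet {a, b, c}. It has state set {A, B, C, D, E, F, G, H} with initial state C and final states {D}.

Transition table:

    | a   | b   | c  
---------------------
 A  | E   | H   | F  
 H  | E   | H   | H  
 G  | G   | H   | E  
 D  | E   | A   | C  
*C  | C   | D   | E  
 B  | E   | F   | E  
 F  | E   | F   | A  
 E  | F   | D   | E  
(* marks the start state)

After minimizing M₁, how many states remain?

4

States {B,G} cannot be reached from the start state, so discard them.
Initial partition by acceptance: {D} | {A,C,E,F,H}.
Split {A,C,E,F,H} by δ(·,b) → {A,F,H} and {C,E}.
Split {C,E} by δ(·,a) → {C} and {E}.
No further refinement is possible. Final partition (4 blocks): {D} | {A,F,H} | {C} | {E}.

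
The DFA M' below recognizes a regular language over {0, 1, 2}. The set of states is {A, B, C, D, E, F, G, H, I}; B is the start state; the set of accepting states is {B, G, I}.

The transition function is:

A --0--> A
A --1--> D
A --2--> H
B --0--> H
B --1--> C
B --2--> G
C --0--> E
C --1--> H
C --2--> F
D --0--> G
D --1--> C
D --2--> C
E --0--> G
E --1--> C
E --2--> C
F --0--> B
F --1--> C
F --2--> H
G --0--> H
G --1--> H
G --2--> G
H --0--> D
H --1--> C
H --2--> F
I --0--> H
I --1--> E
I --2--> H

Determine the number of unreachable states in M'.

Starting at B and following transitions, the reachable set is {B, C, D, E, F, G, H}. That leaves A, I unreachable — 2 in total.

2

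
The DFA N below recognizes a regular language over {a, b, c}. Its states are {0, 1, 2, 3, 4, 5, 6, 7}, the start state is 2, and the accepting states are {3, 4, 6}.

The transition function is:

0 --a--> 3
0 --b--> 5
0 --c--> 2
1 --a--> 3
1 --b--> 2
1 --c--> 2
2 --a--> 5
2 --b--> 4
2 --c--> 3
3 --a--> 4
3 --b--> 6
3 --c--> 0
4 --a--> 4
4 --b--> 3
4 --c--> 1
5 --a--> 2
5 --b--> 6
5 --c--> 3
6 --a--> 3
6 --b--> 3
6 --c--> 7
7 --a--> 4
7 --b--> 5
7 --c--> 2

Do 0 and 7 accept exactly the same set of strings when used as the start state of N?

Yes

All states are reachable from the start state.
P0 = {3,4,6} | {0,1,2,5,7}.
On input a, block {0,1,2,5,7} splits into {0,1,7} and {2,5}.
Stable partition: {3,4,6} | {0,1,7} | {2,5} — 3 equivalence classes.
0 and 7 lie in the same block of the stable partition, so they are equivalent — no string distinguishes them.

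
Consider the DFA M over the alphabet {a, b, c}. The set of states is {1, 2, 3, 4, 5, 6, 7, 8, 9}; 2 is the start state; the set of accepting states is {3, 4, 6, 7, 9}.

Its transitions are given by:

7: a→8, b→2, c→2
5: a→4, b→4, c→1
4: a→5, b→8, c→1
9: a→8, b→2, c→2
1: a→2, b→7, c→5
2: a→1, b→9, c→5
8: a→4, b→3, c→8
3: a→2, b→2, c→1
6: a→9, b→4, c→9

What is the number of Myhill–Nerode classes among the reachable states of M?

Reachable states from the start: {1,2,3,4,5,7,8,9}. Unreachable: {6} — drop them.
Start with accepting vs non-accepting: {3,4,7,9} | {1,2,5,8}.
Refine {1,2,5,8} on symbol a: members go to different blocks, giving {1,2} and {5,8}.
Refine {3,4,7,9} on symbol a: members go to different blocks, giving {4,7,9} and {3}.
On input b, block {4,7,9} splits into {7,9} and {4}.
On input b, block {5,8} splits into {5} and {8}.
No further refinement is possible. Final partition (6 blocks): {7,9} | {1,2} | {5} | {3} | {4} | {8}.

6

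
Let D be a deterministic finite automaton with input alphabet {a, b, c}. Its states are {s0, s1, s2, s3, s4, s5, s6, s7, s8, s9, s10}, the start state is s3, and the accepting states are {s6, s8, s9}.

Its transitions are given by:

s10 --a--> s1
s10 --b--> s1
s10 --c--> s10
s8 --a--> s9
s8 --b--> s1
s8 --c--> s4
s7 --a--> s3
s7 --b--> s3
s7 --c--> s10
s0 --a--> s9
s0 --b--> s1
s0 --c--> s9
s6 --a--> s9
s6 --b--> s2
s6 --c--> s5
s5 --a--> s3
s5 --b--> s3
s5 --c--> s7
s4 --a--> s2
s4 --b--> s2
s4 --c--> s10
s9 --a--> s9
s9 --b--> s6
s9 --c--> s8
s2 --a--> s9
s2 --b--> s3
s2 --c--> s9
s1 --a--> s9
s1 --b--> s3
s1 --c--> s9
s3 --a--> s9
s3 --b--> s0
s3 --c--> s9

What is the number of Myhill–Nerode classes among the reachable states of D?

Every state is reachable, so we keep all 11.
Start with accepting vs non-accepting: {s6,s8,s9} | {s0,s1,s2,s3,s4,s5,s7,s10}.
Split {s6,s8,s9} by δ(·,b) → {s6,s8} and {s9}.
On input a, block {s0,s1,s2,s3,s4,s5,s7,s10} splits into {s0,s1,s2,s3} and {s4,s5,s7,s10}.
Stable partition: {s6,s8} | {s0,s1,s2,s3} | {s9} | {s4,s5,s7,s10} — 4 equivalence classes.

4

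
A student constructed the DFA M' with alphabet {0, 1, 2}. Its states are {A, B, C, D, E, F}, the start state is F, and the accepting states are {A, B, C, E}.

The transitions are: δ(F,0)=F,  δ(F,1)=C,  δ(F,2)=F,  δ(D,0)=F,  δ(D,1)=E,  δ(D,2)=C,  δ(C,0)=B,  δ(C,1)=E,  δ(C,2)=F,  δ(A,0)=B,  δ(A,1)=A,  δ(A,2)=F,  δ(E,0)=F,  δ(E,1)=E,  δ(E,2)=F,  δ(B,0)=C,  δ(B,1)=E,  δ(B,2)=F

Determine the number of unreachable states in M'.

Starting at F and following transitions, the reachable set is {B, C, E, F}. That leaves A, D unreachable — 2 in total.

2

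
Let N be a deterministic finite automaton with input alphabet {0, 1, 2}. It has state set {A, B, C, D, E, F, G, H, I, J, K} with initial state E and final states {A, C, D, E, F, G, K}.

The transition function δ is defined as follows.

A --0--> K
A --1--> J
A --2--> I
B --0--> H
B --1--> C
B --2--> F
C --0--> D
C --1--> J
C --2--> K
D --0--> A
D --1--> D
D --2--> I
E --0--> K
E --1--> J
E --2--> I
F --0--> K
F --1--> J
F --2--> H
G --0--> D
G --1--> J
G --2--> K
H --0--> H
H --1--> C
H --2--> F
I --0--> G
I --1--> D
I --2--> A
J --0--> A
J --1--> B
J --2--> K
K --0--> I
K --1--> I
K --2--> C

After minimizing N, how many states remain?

8

All states are reachable from the start state.
Initial partition by acceptance: {A,C,D,E,F,G,K} | {B,H,I,J}.
On input 0, block {A,C,D,E,F,G,K} splits into {A,C,D,E,F,G} and {K}.
Split {A,C,D,E,F,G} by δ(·,0) → {A,E,F} and {C,D,G}.
On input 0, block {B,H,I,J} splits into {B,H} and {I} and {J}.
On input 2, block {A,E,F} splits into {A,E} and {F}.
On input 0, block {C,D,G} splits into {C,G} and {D}.
Stable partition: {A,E} | {B,H} | {K} | {C,G} | {I} | {J} | {F} | {D} — 8 equivalence classes.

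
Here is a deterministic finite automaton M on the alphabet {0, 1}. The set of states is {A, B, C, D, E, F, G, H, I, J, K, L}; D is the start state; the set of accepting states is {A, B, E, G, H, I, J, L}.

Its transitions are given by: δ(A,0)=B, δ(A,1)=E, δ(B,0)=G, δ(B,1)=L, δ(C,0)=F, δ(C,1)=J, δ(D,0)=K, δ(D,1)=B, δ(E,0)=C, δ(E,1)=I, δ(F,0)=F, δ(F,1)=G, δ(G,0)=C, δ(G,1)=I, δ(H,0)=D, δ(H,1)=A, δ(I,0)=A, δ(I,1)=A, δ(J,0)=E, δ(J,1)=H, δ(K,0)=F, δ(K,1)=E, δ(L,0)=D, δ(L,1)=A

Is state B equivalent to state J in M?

P0 = {A,B,E,G,H,I,J,L} | {C,D,F,K}.
On input 0, block {A,B,E,G,H,I,J,L} splits into {A,B,I,J} and {E,G,H,L}.
Split {A,B,I,J} by δ(·,0) → {A,I} and {B,J}.
Split {A,I} by δ(·,0) → {A} and {I}.
On input 1, block {C,D,F,K} splits into {C,D} and {F,K}.
Split {E,G,H,L} by δ(·,1) → {E,G} and {H,L}.
The partition is now stable with 7 blocks: {A} | {C,D} | {E,G} | {B,J} | {I} | {F,K} | {H,L}.
B and J lie in the same block of the stable partition, so they are equivalent — no string distinguishes them.

Yes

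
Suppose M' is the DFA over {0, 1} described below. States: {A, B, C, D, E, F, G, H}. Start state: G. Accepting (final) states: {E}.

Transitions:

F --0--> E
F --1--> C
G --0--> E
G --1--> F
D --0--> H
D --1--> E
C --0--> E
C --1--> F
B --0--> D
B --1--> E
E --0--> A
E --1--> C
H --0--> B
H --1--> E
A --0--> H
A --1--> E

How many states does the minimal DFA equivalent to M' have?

All states are reachable from the start state.
Start with accepting vs non-accepting: {E} | {A,B,C,D,F,G,H}.
On input 0, block {A,B,C,D,F,G,H} splits into {A,B,D,H} and {C,F,G}.
The partition is now stable with 3 blocks: {E} | {A,B,D,H} | {C,F,G}.

3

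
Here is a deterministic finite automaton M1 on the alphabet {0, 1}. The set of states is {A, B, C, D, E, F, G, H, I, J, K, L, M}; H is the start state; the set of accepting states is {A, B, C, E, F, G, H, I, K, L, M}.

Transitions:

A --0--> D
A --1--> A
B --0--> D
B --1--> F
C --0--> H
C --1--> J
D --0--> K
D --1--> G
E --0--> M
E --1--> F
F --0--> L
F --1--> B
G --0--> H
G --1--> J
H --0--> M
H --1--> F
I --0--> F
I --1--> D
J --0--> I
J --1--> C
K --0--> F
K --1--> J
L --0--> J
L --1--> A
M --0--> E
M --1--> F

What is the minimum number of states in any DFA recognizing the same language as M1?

7

All states are reachable from the start state.
Initial partition by acceptance: {A,B,C,E,F,G,H,I,K,L,M} | {D,J}.
On input 0, block {A,B,C,E,F,G,H,I,K,L,M} splits into {C,E,F,G,H,I,K,M} and {A,B,L}.
Split {C,E,F,G,H,I,K,M} by δ(·,0) → {C,E,G,H,I,K,M} and {F}.
On input 0, block {C,E,G,H,I,K,M} splits into {C,E,G,H,M} and {I,K}.
On input 1, block {C,E,G,H,M} splits into {E,H,M} and {C,G}.
Split {A,B,L} by δ(·,1) → {A,L} and {B}.
Stable partition: {E,H,M} | {D,J} | {A,L} | {F} | {I,K} | {C,G} | {B} — 7 equivalence classes.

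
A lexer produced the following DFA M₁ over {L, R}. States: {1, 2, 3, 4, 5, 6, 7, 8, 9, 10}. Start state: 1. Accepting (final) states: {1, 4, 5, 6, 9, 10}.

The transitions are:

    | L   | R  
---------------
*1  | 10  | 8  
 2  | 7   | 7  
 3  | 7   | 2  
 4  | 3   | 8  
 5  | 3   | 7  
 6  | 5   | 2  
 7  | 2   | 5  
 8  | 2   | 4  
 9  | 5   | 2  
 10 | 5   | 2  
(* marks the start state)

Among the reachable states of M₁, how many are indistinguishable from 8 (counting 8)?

2

First remove the unreachable states {6,9}; 8 states remain.
Initial partition by acceptance: {1,4,5,10} | {2,3,7,8}.
On input L, block {1,4,5,10} splits into {1,10} and {4,5}.
On input L, block {1,10} splits into {1} and {10}.
Refine {2,3,7,8} on symbol R: members go to different blocks, giving {2,3} and {7,8}.
On input R, block {2,3} splits into {2} and {3}.
Stable partition: {1} | {2} | {4,5} | {10} | {7,8} | {3} — 6 equivalence classes.
State 8 belongs to the block {7,8}, which has 2 states.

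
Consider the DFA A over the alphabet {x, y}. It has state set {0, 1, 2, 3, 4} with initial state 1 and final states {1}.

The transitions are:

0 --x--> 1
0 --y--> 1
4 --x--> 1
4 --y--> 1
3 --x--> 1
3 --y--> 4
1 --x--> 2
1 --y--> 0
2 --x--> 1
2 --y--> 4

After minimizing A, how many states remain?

3

States {3} cannot be reached from the start state, so discard them.
Start with accepting vs non-accepting: {1} | {0,2,4}.
Split {0,2,4} by δ(·,y) → {0,4} and {2}.
No further refinement is possible. Final partition (3 blocks): {1} | {0,4} | {2}.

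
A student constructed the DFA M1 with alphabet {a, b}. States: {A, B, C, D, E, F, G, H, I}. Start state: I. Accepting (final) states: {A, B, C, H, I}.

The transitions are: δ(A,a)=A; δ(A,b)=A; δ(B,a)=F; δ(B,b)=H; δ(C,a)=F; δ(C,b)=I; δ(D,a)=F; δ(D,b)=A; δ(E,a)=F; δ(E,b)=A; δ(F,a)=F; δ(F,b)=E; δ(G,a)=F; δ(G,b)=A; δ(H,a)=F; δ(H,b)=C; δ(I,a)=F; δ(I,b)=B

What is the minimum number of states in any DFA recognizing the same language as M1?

First remove the unreachable states {D,G}; 7 states remain.
Initial partition by acceptance: {A,B,C,H,I} | {E,F}.
On input a, block {A,B,C,H,I} splits into {B,C,H,I} and {A}.
Split {E,F} by δ(·,b) → {E} and {F}.
The partition is now stable with 4 blocks: {B,C,H,I} | {E} | {A} | {F}.

4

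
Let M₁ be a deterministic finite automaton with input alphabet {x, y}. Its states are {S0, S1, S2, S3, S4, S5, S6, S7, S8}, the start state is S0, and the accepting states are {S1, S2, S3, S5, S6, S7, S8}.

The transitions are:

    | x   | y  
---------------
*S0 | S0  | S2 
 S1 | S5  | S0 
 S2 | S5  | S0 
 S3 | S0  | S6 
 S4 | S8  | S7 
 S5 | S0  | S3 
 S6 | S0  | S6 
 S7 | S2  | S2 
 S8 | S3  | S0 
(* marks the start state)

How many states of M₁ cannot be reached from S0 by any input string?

BFS from S0 reaches {S0, S2, S3, S5, S6}; the 4 state(s) S1, S4, S7, S8 are never visited.

4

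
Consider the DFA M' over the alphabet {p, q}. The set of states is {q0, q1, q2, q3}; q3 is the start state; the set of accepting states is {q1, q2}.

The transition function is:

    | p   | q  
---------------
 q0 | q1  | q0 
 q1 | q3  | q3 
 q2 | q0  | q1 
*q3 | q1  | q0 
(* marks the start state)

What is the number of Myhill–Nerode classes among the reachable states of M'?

2

States {q2} cannot be reached from the start state, so discard them.
P0 = {q1} | {q0,q3}.
The partition is now stable with 2 blocks: {q1} | {q0,q3}.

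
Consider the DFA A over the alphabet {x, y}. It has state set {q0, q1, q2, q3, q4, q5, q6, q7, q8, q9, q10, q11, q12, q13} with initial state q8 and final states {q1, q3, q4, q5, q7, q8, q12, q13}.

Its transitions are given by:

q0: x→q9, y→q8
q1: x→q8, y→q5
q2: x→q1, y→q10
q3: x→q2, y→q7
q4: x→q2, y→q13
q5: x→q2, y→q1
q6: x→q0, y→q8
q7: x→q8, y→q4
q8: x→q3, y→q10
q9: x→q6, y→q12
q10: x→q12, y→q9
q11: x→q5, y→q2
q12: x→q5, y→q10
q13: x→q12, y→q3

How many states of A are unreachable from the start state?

1

No path from q8 leads to q11; the other 13 states are all reachable.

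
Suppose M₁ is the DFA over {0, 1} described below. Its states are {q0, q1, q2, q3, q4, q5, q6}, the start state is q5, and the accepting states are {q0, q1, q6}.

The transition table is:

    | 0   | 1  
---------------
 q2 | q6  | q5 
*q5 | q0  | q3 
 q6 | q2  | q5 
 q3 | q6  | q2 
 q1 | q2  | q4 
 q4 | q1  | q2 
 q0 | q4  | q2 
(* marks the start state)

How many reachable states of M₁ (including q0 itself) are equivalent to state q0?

3

Every state is reachable, so we keep all 7.
P0 = {q0,q1,q6} | {q2,q3,q4,q5}.
Stable partition: {q0,q1,q6} | {q2,q3,q4,q5} — 2 equivalence classes.
State q0 belongs to the block {q0,q1,q6}, which has 3 states.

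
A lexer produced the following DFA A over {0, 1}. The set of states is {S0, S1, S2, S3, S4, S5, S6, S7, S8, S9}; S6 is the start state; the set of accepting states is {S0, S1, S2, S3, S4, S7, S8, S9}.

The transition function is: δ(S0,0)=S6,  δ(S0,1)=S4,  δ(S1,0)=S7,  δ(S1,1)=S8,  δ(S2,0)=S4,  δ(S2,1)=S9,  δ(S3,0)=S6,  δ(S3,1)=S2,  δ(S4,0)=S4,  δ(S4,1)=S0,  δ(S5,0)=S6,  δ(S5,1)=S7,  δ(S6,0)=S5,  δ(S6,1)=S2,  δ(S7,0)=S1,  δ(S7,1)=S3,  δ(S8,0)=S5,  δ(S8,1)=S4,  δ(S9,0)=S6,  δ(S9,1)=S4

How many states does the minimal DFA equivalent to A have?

3

Every state is reachable, so we keep all 10.
P0 = {S0,S1,S2,S3,S4,S7,S8,S9} | {S5,S6}.
On input 0, block {S0,S1,S2,S3,S4,S7,S8,S9} splits into {S0,S3,S8,S9} and {S1,S2,S4,S7}.
No further refinement is possible. Final partition (3 blocks): {S0,S3,S8,S9} | {S5,S6} | {S1,S2,S4,S7}.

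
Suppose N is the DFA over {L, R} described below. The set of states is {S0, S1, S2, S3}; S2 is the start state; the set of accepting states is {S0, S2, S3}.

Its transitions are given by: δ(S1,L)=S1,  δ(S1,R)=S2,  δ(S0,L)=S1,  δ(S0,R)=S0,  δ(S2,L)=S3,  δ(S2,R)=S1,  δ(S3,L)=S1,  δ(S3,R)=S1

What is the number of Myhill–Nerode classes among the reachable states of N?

Reachable states from the start: {S1,S2,S3}. Unreachable: {S0} — drop them.
Start with accepting vs non-accepting: {S2,S3} | {S1}.
Refine {S2,S3} on symbol L: members go to different blocks, giving {S2} and {S3}.
Stable partition: {S2} | {S1} | {S3} — 3 equivalence classes.

3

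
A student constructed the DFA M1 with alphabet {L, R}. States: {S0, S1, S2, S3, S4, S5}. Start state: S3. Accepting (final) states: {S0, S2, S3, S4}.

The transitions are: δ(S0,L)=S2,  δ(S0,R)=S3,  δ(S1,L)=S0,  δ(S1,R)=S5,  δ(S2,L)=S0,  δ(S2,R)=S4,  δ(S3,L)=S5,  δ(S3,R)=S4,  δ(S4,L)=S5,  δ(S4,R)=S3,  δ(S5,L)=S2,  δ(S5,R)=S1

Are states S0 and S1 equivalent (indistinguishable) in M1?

Initial partition by acceptance: {S0,S2,S3,S4} | {S1,S5}.
Refine {S0,S2,S3,S4} on symbol L: members go to different blocks, giving {S0,S2} and {S3,S4}.
No further refinement is possible. Final partition (3 blocks): {S0,S2} | {S1,S5} | {S3,S4}.
S0 and S1 end up in different blocks, so they are distinguishable. For instance, the string 'ε' is accepted from only S0.

No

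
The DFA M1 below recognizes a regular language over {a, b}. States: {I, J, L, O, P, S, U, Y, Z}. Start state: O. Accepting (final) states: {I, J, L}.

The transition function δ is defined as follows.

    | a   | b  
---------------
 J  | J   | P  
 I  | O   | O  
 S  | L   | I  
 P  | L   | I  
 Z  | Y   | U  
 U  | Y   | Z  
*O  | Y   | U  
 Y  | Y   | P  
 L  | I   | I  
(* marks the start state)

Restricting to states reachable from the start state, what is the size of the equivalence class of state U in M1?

3

States {J,S} cannot be reached from the start state, so discard them.
Start with accepting vs non-accepting: {I,L} | {O,P,U,Y,Z}.
On input a, block {I,L} splits into {L} and {I}.
Split {O,P,U,Y,Z} by δ(·,a) → {O,U,Y,Z} and {P}.
Split {O,U,Y,Z} by δ(·,b) → {O,U,Z} and {Y}.
The partition is now stable with 5 blocks: {L} | {O,U,Z} | {I} | {P} | {Y}.
The equivalence class containing U is {O,U,Z}, of size 3.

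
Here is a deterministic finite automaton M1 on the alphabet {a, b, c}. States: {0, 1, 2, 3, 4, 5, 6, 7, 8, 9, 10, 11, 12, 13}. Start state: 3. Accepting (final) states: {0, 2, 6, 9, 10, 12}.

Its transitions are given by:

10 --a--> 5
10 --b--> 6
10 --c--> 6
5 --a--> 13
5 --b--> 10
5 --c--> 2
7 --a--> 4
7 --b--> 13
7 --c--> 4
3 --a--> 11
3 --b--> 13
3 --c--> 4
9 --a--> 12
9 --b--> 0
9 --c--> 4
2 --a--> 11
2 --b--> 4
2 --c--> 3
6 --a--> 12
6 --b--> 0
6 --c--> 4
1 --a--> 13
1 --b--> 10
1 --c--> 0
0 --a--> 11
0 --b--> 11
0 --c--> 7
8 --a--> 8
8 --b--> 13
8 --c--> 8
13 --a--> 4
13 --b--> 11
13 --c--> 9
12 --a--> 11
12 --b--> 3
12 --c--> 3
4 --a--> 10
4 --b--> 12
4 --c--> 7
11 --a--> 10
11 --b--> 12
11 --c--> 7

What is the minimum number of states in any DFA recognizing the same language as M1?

8

Reachable states from the start: {0,2,3,4,5,6,7,9,10,11,12,13}. Unreachable: {1,8} — drop them.
P0 = {0,2,6,9,10,12} | {3,4,5,7,11,13}.
On input a, block {0,2,6,9,10,12} splits into {0,2,10,12} and {6,9}.
Refine {0,2,10,12} on symbol b: members go to different blocks, giving {0,2,12} and {10}.
On input a, block {3,4,5,7,11,13} splits into {3,5,7,13} and {4,11}.
Refine {0,2,12} on symbol b: members go to different blocks, giving {0,2} and {12}.
Refine {3,5,7,13} on symbol a: members go to different blocks, giving {3,7,13} and {5}.
Refine {3,7,13} on symbol b: members go to different blocks, giving {3,7} and {13}.
No further refinement is possible. Final partition (8 blocks): {0,2} | {3,7} | {6,9} | {10} | {4,11} | {12} | {5} | {13}.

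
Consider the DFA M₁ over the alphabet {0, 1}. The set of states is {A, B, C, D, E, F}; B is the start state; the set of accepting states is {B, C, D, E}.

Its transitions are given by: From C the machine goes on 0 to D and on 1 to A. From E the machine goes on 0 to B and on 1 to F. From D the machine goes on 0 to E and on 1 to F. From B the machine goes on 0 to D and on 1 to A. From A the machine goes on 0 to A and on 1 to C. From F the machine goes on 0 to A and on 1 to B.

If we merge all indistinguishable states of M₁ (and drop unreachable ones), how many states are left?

2

Every state is reachable, so we keep all 6.
Start with accepting vs non-accepting: {B,C,D,E} | {A,F}.
The partition is now stable with 2 blocks: {B,C,D,E} | {A,F}.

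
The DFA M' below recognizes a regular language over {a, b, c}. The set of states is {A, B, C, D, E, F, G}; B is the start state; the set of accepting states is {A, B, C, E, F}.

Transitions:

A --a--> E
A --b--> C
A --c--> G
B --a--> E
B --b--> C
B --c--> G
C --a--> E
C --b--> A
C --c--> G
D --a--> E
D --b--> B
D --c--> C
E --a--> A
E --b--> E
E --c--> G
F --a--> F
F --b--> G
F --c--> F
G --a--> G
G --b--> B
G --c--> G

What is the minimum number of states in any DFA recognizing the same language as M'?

2

States {D,F} cannot be reached from the start state, so discard them.
Start with accepting vs non-accepting: {A,B,C,E} | {G}.
Stable partition: {A,B,C,E} | {G} — 2 equivalence classes.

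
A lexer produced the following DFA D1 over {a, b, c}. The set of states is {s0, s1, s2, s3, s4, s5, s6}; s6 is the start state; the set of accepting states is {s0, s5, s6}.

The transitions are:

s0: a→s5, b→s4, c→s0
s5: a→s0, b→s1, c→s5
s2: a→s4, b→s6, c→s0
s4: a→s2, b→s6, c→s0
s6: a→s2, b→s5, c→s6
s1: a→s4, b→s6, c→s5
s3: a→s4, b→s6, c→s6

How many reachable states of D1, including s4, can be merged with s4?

3

States {s3} cannot be reached from the start state, so discard them.
Initial partition by acceptance: {s0,s5,s6} | {s1,s2,s4}.
Refine {s0,s5,s6} on symbol a: members go to different blocks, giving {s0,s5} and {s6}.
No further refinement is possible. Final partition (3 blocks): {s0,s5} | {s1,s2,s4} | {s6}.
State s4 belongs to the block {s1,s2,s4}, which has 3 states.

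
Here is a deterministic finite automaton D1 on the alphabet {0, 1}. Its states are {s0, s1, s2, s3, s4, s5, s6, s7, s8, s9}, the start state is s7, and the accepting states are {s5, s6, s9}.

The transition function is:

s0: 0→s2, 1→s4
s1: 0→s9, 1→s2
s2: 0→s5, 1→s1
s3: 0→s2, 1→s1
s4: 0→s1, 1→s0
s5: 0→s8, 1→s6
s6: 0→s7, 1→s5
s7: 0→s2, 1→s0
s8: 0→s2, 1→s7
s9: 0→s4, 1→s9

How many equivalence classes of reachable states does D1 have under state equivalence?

First remove the unreachable states {s3}; 9 states remain.
Initial partition by acceptance: {s5,s6,s9} | {s0,s1,s2,s4,s7,s8}.
Split {s0,s1,s2,s4,s7,s8} by δ(·,0) → {s0,s4,s7,s8} and {s1,s2}.
The partition is now stable with 3 blocks: {s5,s6,s9} | {s0,s4,s7,s8} | {s1,s2}.

3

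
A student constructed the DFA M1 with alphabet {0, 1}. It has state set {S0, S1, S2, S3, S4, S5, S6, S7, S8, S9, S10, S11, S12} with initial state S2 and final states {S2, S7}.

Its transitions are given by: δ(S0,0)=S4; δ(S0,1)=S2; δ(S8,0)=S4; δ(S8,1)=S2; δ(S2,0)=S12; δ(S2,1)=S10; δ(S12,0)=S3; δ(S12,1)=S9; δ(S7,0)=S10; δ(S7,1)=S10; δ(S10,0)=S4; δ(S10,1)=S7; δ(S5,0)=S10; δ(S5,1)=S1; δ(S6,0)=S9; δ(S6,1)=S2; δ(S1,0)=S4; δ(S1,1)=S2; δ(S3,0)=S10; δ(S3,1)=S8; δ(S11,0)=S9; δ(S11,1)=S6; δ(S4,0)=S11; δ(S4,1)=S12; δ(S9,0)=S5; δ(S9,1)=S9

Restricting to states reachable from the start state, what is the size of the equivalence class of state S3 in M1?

2

First remove the unreachable states {S0}; 12 states remain.
P0 = {S2,S7} | {S1,S3,S4,S5,S6,S8,S9,S10,S11,S12}.
On input 1, block {S1,S3,S4,S5,S6,S8,S9,S10,S11,S12} splits into {S3,S4,S5,S9,S11,S12} and {S1,S6,S8,S10}.
Refine {S2,S7} on symbol 0: members go to different blocks, giving {S2} and {S7}.
Refine {S3,S4,S5,S9,S11,S12} on symbol 0: members go to different blocks, giving {S4,S9,S11,S12} and {S3,S5}.
Split {S4,S9,S11,S12} by δ(·,0) → {S4,S11} and {S9,S12}.
Refine {S4,S11} on symbol 0: members go to different blocks, giving {S4} and {S11}.
Split {S1,S6,S8,S10} by δ(·,0) → {S1,S8,S10} and {S6}.
Refine {S1,S8,S10} on symbol 1: members go to different blocks, giving {S1,S8} and {S10}.
The partition is now stable with 9 blocks: {S2} | {S4} | {S1,S8} | {S7} | {S3,S5} | {S9,S12} | {S11} | {S6} | {S10}.
State S3 belongs to the block {S3,S5}, which has 2 states.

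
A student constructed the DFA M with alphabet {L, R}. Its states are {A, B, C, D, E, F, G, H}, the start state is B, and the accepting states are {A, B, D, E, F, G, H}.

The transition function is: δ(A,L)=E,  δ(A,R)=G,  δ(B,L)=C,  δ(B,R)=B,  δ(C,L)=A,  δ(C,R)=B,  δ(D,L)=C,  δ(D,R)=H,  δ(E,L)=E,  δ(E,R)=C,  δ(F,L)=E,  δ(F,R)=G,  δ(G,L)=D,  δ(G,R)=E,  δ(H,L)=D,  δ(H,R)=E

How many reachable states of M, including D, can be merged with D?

Reachable states from the start: {A,B,C,D,E,G,H}. Unreachable: {F} — drop them.
Start with accepting vs non-accepting: {A,B,D,E,G,H} | {C}.
Split {A,B,D,E,G,H} by δ(·,L) → {A,E,G,H} and {B,D}.
Refine {A,E,G,H} on symbol L: members go to different blocks, giving {A,E} and {G,H}.
On input R, block {A,E} splits into {A} and {E}.
Split {B,D} by δ(·,R) → {B} and {D}.
Stable partition: {A} | {C} | {B} | {G,H} | {E} | {D} — 6 equivalence classes.
State D belongs to the block {D}, which has 1 states.

1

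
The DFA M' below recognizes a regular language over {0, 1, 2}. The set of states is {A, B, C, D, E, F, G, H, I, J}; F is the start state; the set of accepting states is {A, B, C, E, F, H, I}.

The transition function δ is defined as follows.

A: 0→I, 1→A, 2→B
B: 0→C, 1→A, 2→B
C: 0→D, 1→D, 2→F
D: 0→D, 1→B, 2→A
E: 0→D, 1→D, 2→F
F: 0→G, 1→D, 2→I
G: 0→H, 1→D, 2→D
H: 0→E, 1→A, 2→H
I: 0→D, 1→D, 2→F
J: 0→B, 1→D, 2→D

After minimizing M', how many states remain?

States {J} cannot be reached from the start state, so discard them.
P0 = {A,B,C,E,F,H,I} | {D,G}.
Split {A,B,C,E,F,H,I} by δ(·,0) → {C,E,F,I} and {A,B,H}.
Split {D,G} by δ(·,0) → {D} and {G}.
Split {C,E,F,I} by δ(·,0) → {C,E,I} and {F}.
The partition is now stable with 5 blocks: {C,E,I} | {D} | {A,B,H} | {G} | {F}.

5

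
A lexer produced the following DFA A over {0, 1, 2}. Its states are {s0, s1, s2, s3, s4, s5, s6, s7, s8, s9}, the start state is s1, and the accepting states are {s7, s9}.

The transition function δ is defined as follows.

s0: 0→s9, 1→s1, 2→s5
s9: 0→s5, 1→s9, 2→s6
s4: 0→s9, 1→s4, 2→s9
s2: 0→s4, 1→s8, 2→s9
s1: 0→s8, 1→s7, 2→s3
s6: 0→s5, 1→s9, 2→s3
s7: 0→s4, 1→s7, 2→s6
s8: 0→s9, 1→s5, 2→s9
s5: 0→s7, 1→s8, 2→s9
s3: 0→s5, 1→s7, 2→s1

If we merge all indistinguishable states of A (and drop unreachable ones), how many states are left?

First remove the unreachable states {s0,s2}; 8 states remain.
P0 = {s7,s9} | {s1,s3,s4,s5,s6,s8}.
On input 0, block {s1,s3,s4,s5,s6,s8} splits into {s1,s3,s6} and {s4,s5,s8}.
Stable partition: {s7,s9} | {s1,s3,s6} | {s4,s5,s8} — 3 equivalence classes.

3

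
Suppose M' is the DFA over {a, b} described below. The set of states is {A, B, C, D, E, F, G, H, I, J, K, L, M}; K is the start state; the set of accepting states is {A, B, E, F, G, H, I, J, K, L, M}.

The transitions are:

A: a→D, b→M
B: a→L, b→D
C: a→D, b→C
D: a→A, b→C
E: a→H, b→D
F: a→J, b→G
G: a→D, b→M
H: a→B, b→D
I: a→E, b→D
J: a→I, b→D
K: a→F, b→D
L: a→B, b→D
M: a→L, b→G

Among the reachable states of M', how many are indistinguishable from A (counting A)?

2

All states are reachable from the start state.
Initial partition by acceptance: {A,B,E,F,G,H,I,J,K,L,M} | {C,D}.
On input a, block {A,B,E,F,G,H,I,J,K,L,M} splits into {B,E,F,H,I,J,K,L,M} and {A,G}.
Split {B,E,F,H,I,J,K,L,M} by δ(·,b) → {B,E,H,I,J,K,L} and {F,M}.
On input a, block {B,E,H,I,J,K,L} splits into {B,E,H,I,J,L} and {K}.
Split {C,D} by δ(·,a) → {C} and {D}.
Stable partition: {B,E,H,I,J,L} | {C} | {A,G} | {F,M} | {K} | {D} — 6 equivalence classes.
The equivalence class containing A is {A,G}, of size 2.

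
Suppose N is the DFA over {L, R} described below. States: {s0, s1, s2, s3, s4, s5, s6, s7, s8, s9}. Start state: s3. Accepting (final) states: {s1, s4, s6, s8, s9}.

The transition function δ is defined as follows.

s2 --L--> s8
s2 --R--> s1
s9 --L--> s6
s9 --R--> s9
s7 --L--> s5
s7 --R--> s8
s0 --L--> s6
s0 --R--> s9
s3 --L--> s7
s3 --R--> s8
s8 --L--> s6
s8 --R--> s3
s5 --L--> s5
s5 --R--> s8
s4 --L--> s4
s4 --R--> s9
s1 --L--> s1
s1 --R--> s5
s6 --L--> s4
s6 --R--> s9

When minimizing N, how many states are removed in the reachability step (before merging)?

3

BFS from s3 reaches {s3, s4, s5, s6, s7, s8, s9}; the 3 state(s) s0, s1, s2 are never visited.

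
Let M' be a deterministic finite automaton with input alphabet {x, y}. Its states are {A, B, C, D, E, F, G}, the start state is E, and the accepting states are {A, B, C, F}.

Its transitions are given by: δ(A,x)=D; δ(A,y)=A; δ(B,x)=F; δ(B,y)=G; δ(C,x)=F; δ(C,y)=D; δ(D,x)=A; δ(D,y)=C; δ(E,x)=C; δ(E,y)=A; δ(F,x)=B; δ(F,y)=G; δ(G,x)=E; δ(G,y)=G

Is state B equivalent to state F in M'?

Yes

Every state is reachable, so we keep all 7.
Initial partition by acceptance: {A,B,C,F} | {D,E,G}.
On input x, block {A,B,C,F} splits into {B,C,F} and {A}.
Split {D,E,G} by δ(·,x) → {D} and {E} and {G}.
On input y, block {B,C,F} splits into {B,F} and {C}.
No further refinement is possible. Final partition (6 blocks): {B,F} | {D} | {A} | {E} | {G} | {C}.
B and F lie in the same block of the stable partition, so they are equivalent — no string distinguishes them.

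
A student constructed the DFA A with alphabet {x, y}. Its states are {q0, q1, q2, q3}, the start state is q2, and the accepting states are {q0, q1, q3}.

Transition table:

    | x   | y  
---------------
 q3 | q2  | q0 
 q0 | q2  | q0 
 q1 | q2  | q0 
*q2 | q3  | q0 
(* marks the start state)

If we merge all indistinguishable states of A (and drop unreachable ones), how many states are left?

2

States {q1} cannot be reached from the start state, so discard them.
Start with accepting vs non-accepting: {q0,q3} | {q2}.
Stable partition: {q0,q3} | {q2} — 2 equivalence classes.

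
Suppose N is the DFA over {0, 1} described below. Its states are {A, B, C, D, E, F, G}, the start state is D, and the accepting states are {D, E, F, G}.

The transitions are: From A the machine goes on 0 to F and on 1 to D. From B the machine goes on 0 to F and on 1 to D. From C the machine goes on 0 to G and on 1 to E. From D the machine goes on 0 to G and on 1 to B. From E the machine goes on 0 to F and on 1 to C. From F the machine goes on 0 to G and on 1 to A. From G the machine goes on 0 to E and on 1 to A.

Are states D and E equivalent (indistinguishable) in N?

Initial partition by acceptance: {D,E,F,G} | {A,B,C}.
The partition is now stable with 2 blocks: {D,E,F,G} | {A,B,C}.
D and E lie in the same block of the stable partition, so they are equivalent — no string distinguishes them.

Yes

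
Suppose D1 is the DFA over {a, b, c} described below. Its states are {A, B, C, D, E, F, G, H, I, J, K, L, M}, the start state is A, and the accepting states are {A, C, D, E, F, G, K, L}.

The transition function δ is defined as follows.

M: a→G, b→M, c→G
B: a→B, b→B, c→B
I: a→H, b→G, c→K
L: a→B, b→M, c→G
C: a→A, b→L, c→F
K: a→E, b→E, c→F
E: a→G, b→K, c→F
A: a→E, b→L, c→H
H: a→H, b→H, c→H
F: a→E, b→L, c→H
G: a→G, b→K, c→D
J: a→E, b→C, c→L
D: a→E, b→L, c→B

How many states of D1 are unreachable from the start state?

No path from A leads to C, I, J; the other 10 states are all reachable.

3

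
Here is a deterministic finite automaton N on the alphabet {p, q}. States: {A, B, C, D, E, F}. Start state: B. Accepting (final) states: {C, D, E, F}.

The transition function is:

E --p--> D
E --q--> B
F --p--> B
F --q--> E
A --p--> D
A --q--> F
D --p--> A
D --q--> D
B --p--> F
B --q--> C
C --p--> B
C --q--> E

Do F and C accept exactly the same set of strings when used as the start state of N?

Yes

Every state is reachable, so we keep all 6.
Start with accepting vs non-accepting: {C,D,E,F} | {A,B}.
Split {C,D,E,F} by δ(·,p) → {C,D,F} and {E}.
On input q, block {C,D,F} splits into {C,F} and {D}.
On input p, block {A,B} splits into {A} and {B}.
No further refinement is possible. Final partition (5 blocks): {C,F} | {A} | {E} | {D} | {B}.
F and C lie in the same block of the stable partition, so they are equivalent — no string distinguishes them.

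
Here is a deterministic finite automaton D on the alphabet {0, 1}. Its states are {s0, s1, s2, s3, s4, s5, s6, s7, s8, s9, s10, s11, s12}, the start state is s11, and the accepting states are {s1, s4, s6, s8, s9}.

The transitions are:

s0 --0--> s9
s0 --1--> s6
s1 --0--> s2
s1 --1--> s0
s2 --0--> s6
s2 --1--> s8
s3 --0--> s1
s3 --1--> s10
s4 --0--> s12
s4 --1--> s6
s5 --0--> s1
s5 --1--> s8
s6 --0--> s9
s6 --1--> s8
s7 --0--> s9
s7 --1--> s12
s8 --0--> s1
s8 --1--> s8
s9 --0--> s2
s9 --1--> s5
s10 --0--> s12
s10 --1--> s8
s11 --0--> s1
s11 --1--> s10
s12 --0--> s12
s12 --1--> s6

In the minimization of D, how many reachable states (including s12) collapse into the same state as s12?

States {s3,s4,s7} cannot be reached from the start state, so discard them.
Start with accepting vs non-accepting: {s1,s6,s8,s9} | {s0,s2,s5,s10,s11,s12}.
Split {s1,s6,s8,s9} by δ(·,0) → {s1,s9} and {s6,s8}.
Refine {s0,s2,s5,s10,s11,s12} on symbol 0: members go to different blocks, giving {s0,s5,s11} and {s10,s12} and {s2}.
Split {s0,s5,s11} by δ(·,1) → {s0,s5} and {s11}.
Stable partition: {s1,s9} | {s0,s5} | {s6,s8} | {s10,s12} | {s2} | {s11} — 6 equivalence classes.
The equivalence class containing s12 is {s10,s12}, of size 2.

2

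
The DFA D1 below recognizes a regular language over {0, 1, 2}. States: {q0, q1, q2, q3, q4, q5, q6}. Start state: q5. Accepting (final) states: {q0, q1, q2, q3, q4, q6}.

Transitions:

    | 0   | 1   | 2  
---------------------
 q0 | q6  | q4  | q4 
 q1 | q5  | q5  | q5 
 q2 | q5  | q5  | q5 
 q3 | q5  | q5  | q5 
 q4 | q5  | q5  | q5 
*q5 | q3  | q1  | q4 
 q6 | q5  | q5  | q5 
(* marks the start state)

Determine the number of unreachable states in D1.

3

No path from q5 leads to q0, q2, q6; the other 4 states are all reachable.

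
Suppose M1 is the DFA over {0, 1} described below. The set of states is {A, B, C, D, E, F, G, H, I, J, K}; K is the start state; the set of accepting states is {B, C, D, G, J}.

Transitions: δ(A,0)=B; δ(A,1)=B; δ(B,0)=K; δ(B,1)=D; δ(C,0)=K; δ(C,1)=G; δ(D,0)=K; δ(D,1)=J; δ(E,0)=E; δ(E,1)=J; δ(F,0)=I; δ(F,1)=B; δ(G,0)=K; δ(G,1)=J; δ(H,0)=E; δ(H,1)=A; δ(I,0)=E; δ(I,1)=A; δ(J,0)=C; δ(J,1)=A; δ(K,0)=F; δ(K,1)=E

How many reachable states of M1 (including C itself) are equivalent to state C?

First remove the unreachable states {H}; 10 states remain.
P0 = {B,C,D,G,J} | {A,E,F,I,K}.
On input 0, block {B,C,D,G,J} splits into {B,C,D,G} and {J}.
Split {B,C,D,G} by δ(·,1) → {B,C} and {D,G}.
Refine {A,E,F,I,K} on symbol 0: members go to different blocks, giving {E,F,I,K} and {A}.
On input 1, block {E,F,I,K} splits into {E} and {F} and {I} and {K}.
The partition is now stable with 8 blocks: {B,C} | {E} | {J} | {D,G} | {A} | {F} | {I} | {K}.
The equivalence class containing C is {B,C}, of size 2.

2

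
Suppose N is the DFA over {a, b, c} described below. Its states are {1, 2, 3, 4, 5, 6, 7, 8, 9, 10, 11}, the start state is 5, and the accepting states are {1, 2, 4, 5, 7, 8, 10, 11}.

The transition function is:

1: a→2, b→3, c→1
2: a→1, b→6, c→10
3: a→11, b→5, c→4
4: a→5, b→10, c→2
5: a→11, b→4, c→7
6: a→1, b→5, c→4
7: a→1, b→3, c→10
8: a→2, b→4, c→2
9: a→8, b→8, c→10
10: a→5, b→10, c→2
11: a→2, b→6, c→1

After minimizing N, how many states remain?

States {8,9} cannot be reached from the start state, so discard them.
Initial partition by acceptance: {1,2,4,5,7,10,11} | {3,6}.
Refine {1,2,4,5,7,10,11} on symbol b: members go to different blocks, giving {1,2,7,11} and {4,5,10}.
Refine {1,2,7,11} on symbol c: members go to different blocks, giving {1,11} and {2,7}.
Split {4,5,10} by δ(·,a) → {4,10} and {5}.
No further refinement is possible. Final partition (5 blocks): {1,11} | {3,6} | {4,10} | {2,7} | {5}.

5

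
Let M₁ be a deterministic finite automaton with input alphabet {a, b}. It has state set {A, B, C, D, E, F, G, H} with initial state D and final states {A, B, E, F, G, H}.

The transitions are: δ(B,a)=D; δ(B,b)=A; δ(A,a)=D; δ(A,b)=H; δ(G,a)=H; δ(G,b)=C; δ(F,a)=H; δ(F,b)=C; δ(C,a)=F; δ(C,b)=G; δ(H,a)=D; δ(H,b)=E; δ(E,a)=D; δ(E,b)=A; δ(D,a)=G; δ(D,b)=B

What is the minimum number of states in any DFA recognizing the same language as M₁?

P0 = {A,B,E,F,G,H} | {C,D}.
Split {A,B,E,F,G,H} by δ(·,a) → {A,B,E,H} and {F,G}.
Split {C,D} by δ(·,b) → {C} and {D}.
The partition is now stable with 4 blocks: {A,B,E,H} | {C} | {F,G} | {D}.

4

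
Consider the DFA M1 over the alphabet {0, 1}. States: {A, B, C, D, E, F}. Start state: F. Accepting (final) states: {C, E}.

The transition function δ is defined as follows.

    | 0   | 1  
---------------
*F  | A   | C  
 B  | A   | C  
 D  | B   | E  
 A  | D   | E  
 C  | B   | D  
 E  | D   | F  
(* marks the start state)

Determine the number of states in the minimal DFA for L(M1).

2

Initial partition by acceptance: {C,E} | {A,B,D,F}.
Stable partition: {C,E} | {A,B,D,F} — 2 equivalence classes.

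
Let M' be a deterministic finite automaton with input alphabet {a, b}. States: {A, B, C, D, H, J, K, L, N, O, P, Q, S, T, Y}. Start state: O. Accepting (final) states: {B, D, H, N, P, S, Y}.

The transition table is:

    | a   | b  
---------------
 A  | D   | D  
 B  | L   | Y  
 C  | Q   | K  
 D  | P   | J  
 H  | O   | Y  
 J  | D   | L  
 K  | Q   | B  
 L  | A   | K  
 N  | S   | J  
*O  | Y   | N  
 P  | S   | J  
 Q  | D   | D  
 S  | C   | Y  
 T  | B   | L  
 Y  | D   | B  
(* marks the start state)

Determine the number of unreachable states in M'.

Starting at O and following transitions, the reachable set is {A, B, C, D, J, K, L, N, O, P, Q, S, Y}. That leaves H, T unreachable — 2 in total.

2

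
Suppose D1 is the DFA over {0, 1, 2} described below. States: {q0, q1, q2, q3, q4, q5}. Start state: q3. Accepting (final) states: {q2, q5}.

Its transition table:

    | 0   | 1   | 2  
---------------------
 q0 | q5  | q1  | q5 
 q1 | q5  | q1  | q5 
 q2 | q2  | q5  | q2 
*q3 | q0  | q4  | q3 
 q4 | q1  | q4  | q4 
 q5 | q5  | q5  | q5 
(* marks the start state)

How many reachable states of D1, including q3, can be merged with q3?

2

Reachable states from the start: {q0,q1,q3,q4,q5}. Unreachable: {q2} — drop them.
P0 = {q5} | {q0,q1,q3,q4}.
Split {q0,q1,q3,q4} by δ(·,0) → {q0,q1} and {q3,q4}.
No further refinement is possible. Final partition (3 blocks): {q5} | {q0,q1} | {q3,q4}.
State q3 belongs to the block {q3,q4}, which has 2 states.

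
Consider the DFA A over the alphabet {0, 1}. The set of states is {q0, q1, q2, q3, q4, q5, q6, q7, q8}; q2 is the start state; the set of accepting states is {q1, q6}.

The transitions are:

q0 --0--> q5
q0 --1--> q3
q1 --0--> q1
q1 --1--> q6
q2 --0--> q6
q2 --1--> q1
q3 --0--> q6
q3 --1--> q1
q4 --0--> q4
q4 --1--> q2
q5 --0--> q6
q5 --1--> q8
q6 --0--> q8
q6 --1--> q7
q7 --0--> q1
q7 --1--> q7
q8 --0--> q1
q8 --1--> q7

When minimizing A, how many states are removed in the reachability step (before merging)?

4

Starting at q2 and following transitions, the reachable set is {q1, q2, q6, q7, q8}. That leaves q0, q3, q4, q5 unreachable — 4 in total.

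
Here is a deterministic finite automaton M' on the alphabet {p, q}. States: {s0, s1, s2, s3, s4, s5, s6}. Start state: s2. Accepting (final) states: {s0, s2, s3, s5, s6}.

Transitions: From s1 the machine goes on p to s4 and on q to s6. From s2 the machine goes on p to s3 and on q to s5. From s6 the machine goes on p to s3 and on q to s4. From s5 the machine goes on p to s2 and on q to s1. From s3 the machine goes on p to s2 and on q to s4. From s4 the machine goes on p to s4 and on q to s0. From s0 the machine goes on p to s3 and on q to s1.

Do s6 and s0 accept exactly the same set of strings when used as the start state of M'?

Yes

Initial partition by acceptance: {s0,s2,s3,s5,s6} | {s1,s4}.
On input q, block {s0,s2,s3,s5,s6} splits into {s0,s3,s5,s6} and {s2}.
Split {s0,s3,s5,s6} by δ(·,p) → {s0,s6} and {s3,s5}.
The partition is now stable with 4 blocks: {s0,s6} | {s1,s4} | {s2} | {s3,s5}.
s6 and s0 lie in the same block of the stable partition, so they are equivalent — no string distinguishes them.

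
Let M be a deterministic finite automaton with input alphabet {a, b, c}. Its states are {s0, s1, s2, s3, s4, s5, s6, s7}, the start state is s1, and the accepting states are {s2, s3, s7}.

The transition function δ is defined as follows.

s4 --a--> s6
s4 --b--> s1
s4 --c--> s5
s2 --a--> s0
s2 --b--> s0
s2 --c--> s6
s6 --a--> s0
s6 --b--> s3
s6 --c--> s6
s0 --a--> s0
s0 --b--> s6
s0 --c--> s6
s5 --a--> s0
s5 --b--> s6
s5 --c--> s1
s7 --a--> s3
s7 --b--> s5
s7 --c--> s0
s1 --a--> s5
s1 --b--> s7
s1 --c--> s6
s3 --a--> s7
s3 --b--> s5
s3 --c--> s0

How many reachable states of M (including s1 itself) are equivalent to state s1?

First remove the unreachable states {s2,s4}; 6 states remain.
Start with accepting vs non-accepting: {s3,s7} | {s0,s1,s5,s6}.
Split {s0,s1,s5,s6} by δ(·,b) → {s0,s5} and {s1,s6}.
No further refinement is possible. Final partition (3 blocks): {s3,s7} | {s0,s5} | {s1,s6}.
The equivalence class containing s1 is {s1,s6}, of size 2.

2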